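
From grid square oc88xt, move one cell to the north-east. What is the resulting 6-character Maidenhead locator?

OC98au

Longitude subsquare x = 23; +1 → 24, wraps to 0 = a, carry into square.
Longitude square 8; +1 → 9.
Latitude subsquare t = 19; +1 → 20 = u.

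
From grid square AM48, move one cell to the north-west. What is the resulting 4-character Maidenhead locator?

Longitude square 4; −1 → 3.
Latitude square 8; +1 → 9.

AM39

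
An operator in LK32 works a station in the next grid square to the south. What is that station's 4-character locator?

Latitude square 2; −1 → 1.
The longitude characters are unchanged.

LK31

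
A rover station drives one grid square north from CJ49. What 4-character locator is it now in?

Latitude square 9; +1 → 10, wraps to 0, carry into field.
Latitude field J = 9; +1 → 10 = K.
The longitude characters are unchanged.

CK40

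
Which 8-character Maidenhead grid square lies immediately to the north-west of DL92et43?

DL92et34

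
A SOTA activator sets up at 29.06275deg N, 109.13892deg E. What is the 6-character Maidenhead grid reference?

Add 180° to longitude and 90° to latitude: 289.1389, 119.0627.
Field: lon ⌊289.1389/20⌋ = 14 → O; lat ⌊119.0627/10⌋ = 11 → L.
Square: lon ⌊9.1389/2⌋ = 4; lat ⌊9.0627/1⌋ = 9.
Subsquare: lon ⌊1.1389/0.0833333⌋ = 13 → n; lat ⌊0.0627/0.0416667⌋ = 1 → b.

OL49nb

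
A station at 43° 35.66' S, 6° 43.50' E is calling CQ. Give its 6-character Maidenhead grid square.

JE36ij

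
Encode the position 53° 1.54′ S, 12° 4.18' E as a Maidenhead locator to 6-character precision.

JD66ax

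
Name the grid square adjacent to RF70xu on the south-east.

RF80at

Longitude subsquare x = 23; +1 → 24, wraps to 0 = a, carry into square.
Longitude square 7; +1 → 8.
Latitude subsquare u = 20; −1 → 19 = t.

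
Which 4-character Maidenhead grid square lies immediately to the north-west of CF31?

Longitude square 3; −1 → 2.
Latitude square 1; +1 → 2.

CF22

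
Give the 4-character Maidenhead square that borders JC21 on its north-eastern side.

Longitude square 2; +1 → 3.
Latitude square 1; +1 → 2.

JC32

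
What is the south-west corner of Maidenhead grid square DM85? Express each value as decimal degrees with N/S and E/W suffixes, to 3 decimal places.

Field D=3, M=12: +3·20° lon, +12·10° lat → SW at lon -120°, lat 30°.
Square 8, 5: +8·2° lon, +5·1° lat → SW at lon -104°, lat 35°.
latitude 35.000° N, longitude 104.000° W.

35.000° N, 104.000° W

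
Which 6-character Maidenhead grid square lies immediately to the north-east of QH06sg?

QH06th

Longitude subsquare s = 18; +1 → 19 = t.
Latitude subsquare g = 6; +1 → 7 = h.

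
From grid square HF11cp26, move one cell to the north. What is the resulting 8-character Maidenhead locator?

HF11cp27

Latitude extended square 6; +1 → 7.
The longitude characters are unchanged.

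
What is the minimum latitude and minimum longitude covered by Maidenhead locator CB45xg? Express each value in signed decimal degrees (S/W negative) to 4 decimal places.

Field C=2, B=1: +2·20° lon, +1·10° lat → SW at lon -140°, lat -80°.
Square 4, 5: +4·2° lon, +5·1° lat → SW at lon -132°, lat -75°.
Subsquare x=23, g=6: +23·0.0833333° lon, +6·0.0416667° lat → SW at lon -130.083°, lat -74.75°.
latitude -74.7500, longitude -130.0833.

-74.7500, -130.0833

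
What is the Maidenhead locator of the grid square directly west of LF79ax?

LF69xx

Longitude subsquare a = 0; −1 → -1, wraps to 23 = x, carry into square.
Longitude square 7; −1 → 6.
The latitude characters are unchanged.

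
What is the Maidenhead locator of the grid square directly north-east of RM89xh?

RM99ai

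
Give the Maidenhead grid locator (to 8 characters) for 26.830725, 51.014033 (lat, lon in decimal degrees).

LL56mt19

Offset from 180°W / 90°S: lon 231.01403°, lat 116.83073°.
Field: lon ⌊231.01403/20⌋ = 11 → L; lat ⌊116.83073/10⌋ = 11 → L.
Square: lon ⌊11.01403/2⌋ = 5; lat ⌊6.83073/1⌋ = 6.
Subsquare: lon ⌊1.01403/0.0833333⌋ = 12 → m; lat ⌊0.83073/0.0416667⌋ = 19 → t.
Extended square: lon ⌊0.01403/0.00833333⌋ = 1; lat ⌊0.03906/0.00416667⌋ = 9.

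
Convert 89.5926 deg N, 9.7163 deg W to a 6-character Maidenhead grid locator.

IR59do

Shift to the Maidenhead origin (180°W, 90°S): lon 170.2837, lat 179.5926.
Field: lon ⌊170.2837/20⌋ = 8 → I; lat ⌊179.5926/10⌋ = 17 → R.
Square: lon ⌊10.2837/2⌋ = 5; lat ⌊9.5926/1⌋ = 9.
Subsquare: lon ⌊0.2837/0.0833333⌋ = 3 → d; lat ⌊0.5926/0.0416667⌋ = 14 → o.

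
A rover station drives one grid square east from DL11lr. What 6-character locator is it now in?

DL11mr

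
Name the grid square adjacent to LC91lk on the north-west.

LC91kl

Longitude subsquare l = 11; −1 → 10 = k.
Latitude subsquare k = 10; +1 → 11 = l.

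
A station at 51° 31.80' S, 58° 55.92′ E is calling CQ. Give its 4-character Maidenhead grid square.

LD98

Add 180° to longitude and 90° to latitude: 238.93, 38.47.
Field (20°×10°, letters A–R): lon ⌊238.93/20⌋ = 11 → L; lat ⌊38.47/10⌋ = 3 → D.
Square (2°×1°, digits 0–9): lon ⌊18.93/2⌋ = 9; lat ⌊8.47/1⌋ = 8.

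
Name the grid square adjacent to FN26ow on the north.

Latitude subsquare w = 22; +1 → 23 = x.
The longitude characters are unchanged.

FN26ox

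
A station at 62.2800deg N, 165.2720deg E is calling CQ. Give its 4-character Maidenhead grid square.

RP22

Add 180° to longitude and 90° to latitude: 345.27, 152.28.
Field: lon ⌊345.27/20⌋ = 17 → R; lat ⌊152.28/10⌋ = 15 → P.
Square: lon ⌊5.27/2⌋ = 2; lat ⌊2.28/1⌋ = 2.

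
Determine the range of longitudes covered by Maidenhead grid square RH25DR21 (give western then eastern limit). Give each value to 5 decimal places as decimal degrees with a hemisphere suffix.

Field R=17, H=7: +17·20° lon, +7·10° lat → SW at lon 160°, lat -20°.
Square 2, 5: +2·2° lon, +5·1° lat → SW at lon 164°, lat -15°.
Subsquare d=3, r=17: +3·0.0833333° lon, +17·0.0416667° lat → SW at lon 164.25°, lat -14.2917°.
Extended square 2, 1: +2·0.00833333° lon, +1·0.00416667° lat → SW at lon 164.267°, lat -14.2875°.
Cell spans 0.00833333° lon × 0.00416667° lat.
west 164.26667° E, east 164.27500° E.

164.26667° E, 164.27500° E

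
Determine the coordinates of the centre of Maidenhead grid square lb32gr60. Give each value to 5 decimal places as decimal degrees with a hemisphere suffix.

77.28958° S, 46.55417° E

Field L=11, B=1: +11·20° lon, +1·10° lat → SW at lon 40°, lat -80°.
Square 3, 2: +3·2° lon, +2·1° lat → SW at lon 46°, lat -78°.
Subsquare g=6, r=17: +6·0.0833333° lon, +17·0.0416667° lat → SW at lon 46.5°, lat -77.2917°.
Extended square 6, 0: +6·0.00833333° lon, +0·0.00416667° lat → SW at lon 46.55°, lat -77.2917°.
Cell spans 0.00833333° lon × 0.00416667° lat. Centre is SW corner plus half of each.
latitude 77.28958° S, longitude 46.55417° E.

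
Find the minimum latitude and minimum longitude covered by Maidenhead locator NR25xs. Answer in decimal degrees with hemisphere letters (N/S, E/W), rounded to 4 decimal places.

85.7500° N, 85.9167° E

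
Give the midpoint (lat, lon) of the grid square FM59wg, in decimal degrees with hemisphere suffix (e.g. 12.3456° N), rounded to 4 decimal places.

39.2708° N, 68.1250° W

Field F=5, M=12: +5·20° lon, +12·10° lat → SW at lon -80°, lat 30°.
Square 5, 9: +5·2° lon, +9·1° lat → SW at lon -70°, lat 39°.
Subsquare w=22, g=6: +22·0.0833333° lon, +6·0.0416667° lat → SW at lon -68.1667°, lat 39.25°.
Cell spans 0.0833333° lon × 0.0416667° lat. Centre is SW corner plus half of each.
latitude 39.2708° N, longitude 68.1250° W.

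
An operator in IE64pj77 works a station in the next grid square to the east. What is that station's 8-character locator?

IE64pj87

Longitude extended square 7; +1 → 8.
The latitude characters are unchanged.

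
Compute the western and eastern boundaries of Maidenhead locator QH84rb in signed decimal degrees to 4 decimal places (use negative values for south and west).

157.4167, 157.5000

Field Q=16, H=7: +16·20° lon, +7·10° lat → SW at lon 140°, lat -20°.
Square 8, 4: +8·2° lon, +4·1° lat → SW at lon 156°, lat -16°.
Subsquare r=17, b=1: +17·0.0833333° lon, +1·0.0416667° lat → SW at lon 157.417°, lat -15.9583°.
Cell spans 0.0833333° lon × 0.0416667° lat.
west 157.4167, east 157.5000.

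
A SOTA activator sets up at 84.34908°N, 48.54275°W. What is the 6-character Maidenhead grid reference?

Add 180° to longitude and 90° to latitude: 131.4572, 174.3491.
Field (20°×10°, letters A–R): lon ⌊131.4572/20⌋ = 6 → G; lat ⌊174.3491/10⌋ = 17 → R.
Square (2°×1°, digits 0–9): lon ⌊11.4572/2⌋ = 5; lat ⌊4.3491/1⌋ = 4.
Subsquare (5′×2.5′, letters a–x): lon ⌊1.4572/0.0833333⌋ = 17 → r; lat ⌊0.3491/0.0416667⌋ = 8 → i.

GR54ri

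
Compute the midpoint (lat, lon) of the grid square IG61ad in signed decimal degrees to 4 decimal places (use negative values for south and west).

-28.8542, -7.9583

Field I=8, G=6: +8·20° lon, +6·10° lat → SW at lon -20°, lat -30°.
Square 6, 1: +6·2° lon, +1·1° lat → SW at lon -8°, lat -29°.
Subsquare a=0, d=3: +0·0.0833333° lon, +3·0.0416667° lat → SW at lon -8°, lat -28.875°.
Cell spans 0.0833333° lon × 0.0416667° lat. Centre is SW corner plus half of each.
latitude -28.8542, longitude -7.9583.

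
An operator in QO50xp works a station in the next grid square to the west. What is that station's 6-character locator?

Longitude subsquare x = 23; −1 → 22 = w.
The latitude characters are unchanged.

QO50wp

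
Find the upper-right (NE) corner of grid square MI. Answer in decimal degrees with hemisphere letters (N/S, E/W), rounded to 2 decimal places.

0.00° N, 80.00° E

Field M=12, I=8: +12·20° lon, +8·10° lat → SW at lon 60°, lat -10°.
Cell spans 20° lon × 10° lat. NE corner is SW corner plus one full cell.
latitude 0.00° N, longitude 80.00° E.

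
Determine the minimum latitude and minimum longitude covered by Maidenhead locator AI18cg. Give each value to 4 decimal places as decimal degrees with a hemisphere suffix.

Field A=0, I=8: +0·20° lon, +8·10° lat → SW at lon -180°, lat -10°.
Square 1, 8: +1·2° lon, +8·1° lat → SW at lon -178°, lat -2°.
Subsquare c=2, g=6: +2·0.0833333° lon, +6·0.0416667° lat → SW at lon -177.833°, lat -1.75°.
latitude 1.7500° S, longitude 177.8333° W.

1.7500° S, 177.8333° W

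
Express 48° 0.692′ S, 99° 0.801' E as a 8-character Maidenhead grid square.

Shift to the Maidenhead origin (180°W, 90°S): lon 279.01335, lat 41.98847.
Field: lon ⌊279.01335/20⌋ = 13 → N; lat ⌊41.98847/10⌋ = 4 → E.
Square: lon ⌊19.01335/2⌋ = 9; lat ⌊1.98847/1⌋ = 1.
Subsquare: lon ⌊1.01335/0.0833333⌋ = 12 → m; lat ⌊0.98847/0.0416667⌋ = 23 → x.
Extended square: lon ⌊0.01335/0.00833333⌋ = 1; lat ⌊0.03013/0.00416667⌋ = 7.

NE91mx17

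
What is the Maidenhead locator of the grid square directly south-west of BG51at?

BG41xs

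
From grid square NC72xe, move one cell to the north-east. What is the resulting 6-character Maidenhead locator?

Longitude subsquare x = 23; +1 → 24, wraps to 0 = a, carry into square.
Longitude square 7; +1 → 8.
Latitude subsquare e = 4; +1 → 5 = f.

NC82af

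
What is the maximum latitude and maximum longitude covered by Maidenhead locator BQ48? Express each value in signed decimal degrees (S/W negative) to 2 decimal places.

79.00, -150.00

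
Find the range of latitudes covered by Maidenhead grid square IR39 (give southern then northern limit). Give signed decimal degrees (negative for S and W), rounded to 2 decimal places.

Field I=8, R=17: +8·20° lon, +17·10° lat → SW at lon -20°, lat 80°.
Square 3, 9: +3·2° lon, +9·1° lat → SW at lon -14°, lat 89°.
Cell spans 2° lon × 1° lat.
south 89.00, north 90.00.

89.00, 90.00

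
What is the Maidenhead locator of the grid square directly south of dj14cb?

DJ14ca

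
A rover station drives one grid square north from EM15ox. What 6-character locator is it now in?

EM16oa

Latitude subsquare x = 23; +1 → 24, wraps to 0 = a, carry into square.
Latitude square 5; +1 → 6.
The longitude characters are unchanged.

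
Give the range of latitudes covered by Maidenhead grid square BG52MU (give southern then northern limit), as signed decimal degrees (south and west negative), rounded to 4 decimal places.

Field B=1, G=6: +1·20° lon, +6·10° lat → SW at lon -160°, lat -30°.
Square 5, 2: +5·2° lon, +2·1° lat → SW at lon -150°, lat -28°.
Subsquare m=12, u=20: +12·0.0833333° lon, +20·0.0416667° lat → SW at lon -149°, lat -27.1667°.
Cell spans 0.0833333° lon × 0.0416667° lat.
south -27.1667, north -27.1250.

-27.1667, -27.1250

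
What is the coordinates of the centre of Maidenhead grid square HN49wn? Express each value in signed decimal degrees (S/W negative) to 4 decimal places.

49.5625, -30.1250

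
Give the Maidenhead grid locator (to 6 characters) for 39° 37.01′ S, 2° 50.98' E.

JF10kj

Shift to the Maidenhead origin (180°W, 90°S): lon 182.8497, lat 50.3832.
Field: lon ⌊182.8497/20⌋ = 9 → J; lat ⌊50.3832/10⌋ = 5 → F.
Square: lon ⌊2.8497/2⌋ = 1; lat ⌊0.3832/1⌋ = 0.
Subsquare: lon ⌊0.8497/0.0833333⌋ = 10 → k; lat ⌊0.3832/0.0416667⌋ = 9 → j.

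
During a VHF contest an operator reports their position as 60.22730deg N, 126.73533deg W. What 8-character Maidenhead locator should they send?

CP60pf14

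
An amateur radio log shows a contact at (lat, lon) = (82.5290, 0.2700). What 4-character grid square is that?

JR02

Offset from 180°W / 90°S: lon 180.27°, lat 172.53°.
Field: 180.27/20 → 9 → J, 172.53/10 → 17 → R; chars JR.
Square: 0.27/2 → 0, 2.53/1 → 2; chars 02.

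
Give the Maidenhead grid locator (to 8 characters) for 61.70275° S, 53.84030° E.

LC68wh01

Offset from 180°W / 90°S: lon 233.84030°, lat 28.29725°.
Field: lon ⌊233.84030/20⌋ = 11 → L; lat ⌊28.29725/10⌋ = 2 → C.
Square: lon ⌊13.84030/2⌋ = 6; lat ⌊8.29725/1⌋ = 8.
Subsquare: lon ⌊1.84030/0.0833333⌋ = 22 → w; lat ⌊0.29725/0.0416667⌋ = 7 → h.
Extended square: lon ⌊0.00697/0.00833333⌋ = 0; lat ⌊0.00558/0.00416667⌋ = 1.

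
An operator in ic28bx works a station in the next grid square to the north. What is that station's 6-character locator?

IC29ba

Latitude subsquare x = 23; +1 → 24, wraps to 0 = a, carry into square.
Latitude square 8; +1 → 9.
The longitude characters are unchanged.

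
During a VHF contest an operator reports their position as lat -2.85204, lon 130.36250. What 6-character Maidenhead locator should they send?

Offset from 180°W / 90°S: lon 310.3625°, lat 87.1480°.
Field: 310.3625/20 → 15 → P, 87.1480/10 → 8 → I; chars PI.
Square: 10.3625/2 → 5, 7.1480/1 → 7; chars 57.
Subsquare: 0.3625/0.0833333 → 4 → e, 0.1480/0.0416667 → 3 → d; chars ed.

PI57ed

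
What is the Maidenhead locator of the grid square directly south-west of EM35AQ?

EM25xp

Longitude subsquare a = 0; −1 → -1, wraps to 23 = x, carry into square.
Longitude square 3; −1 → 2.
Latitude subsquare q = 16; −1 → 15 = p.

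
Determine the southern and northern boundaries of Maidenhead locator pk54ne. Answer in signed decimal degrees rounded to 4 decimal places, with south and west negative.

Field P=15, K=10: +15·20° lon, +10·10° lat → SW at lon 120°, lat 10°.
Square 5, 4: +5·2° lon, +4·1° lat → SW at lon 130°, lat 14°.
Subsquare n=13, e=4: +13·0.0833333° lon, +4·0.0416667° lat → SW at lon 131.083°, lat 14.1667°.
Cell spans 0.0833333° lon × 0.0416667° lat.
south 14.1667, north 14.2083.

14.1667, 14.2083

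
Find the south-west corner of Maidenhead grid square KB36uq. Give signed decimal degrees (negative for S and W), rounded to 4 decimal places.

-73.3333, 27.6667

Field K=10, B=1: +10·20° lon, +1·10° lat → SW at lon 20°, lat -80°.
Square 3, 6: +3·2° lon, +6·1° lat → SW at lon 26°, lat -74°.
Subsquare u=20, q=16: +20·0.0833333° lon, +16·0.0416667° lat → SW at lon 27.6667°, lat -73.3333°.
latitude -73.3333, longitude 27.6667.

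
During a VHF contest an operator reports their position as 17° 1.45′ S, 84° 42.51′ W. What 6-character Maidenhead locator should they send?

EH72px

Offset from 180°W / 90°S: lon 95.2915°, lat 72.9758°.
Field: lon ⌊95.2915/20⌋ = 4 → E; lat ⌊72.9758/10⌋ = 7 → H.
Square: lon ⌊15.2915/2⌋ = 7; lat ⌊2.9758/1⌋ = 2.
Subsquare: lon ⌊1.2915/0.0833333⌋ = 15 → p; lat ⌊0.9758/0.0416667⌋ = 23 → x.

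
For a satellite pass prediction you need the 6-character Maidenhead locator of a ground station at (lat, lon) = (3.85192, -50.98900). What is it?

Offset from 180°W / 90°S: lon 129.0110°, lat 93.8519°.
Field (20°×10°, letters A–R): 129.0110/20 → 6 → G, 93.8519/10 → 9 → J; chars GJ.
Square (2°×1°, digits 0–9): 9.0110/2 → 4, 3.8519/1 → 3; chars 43.
Subsquare (5′×2.5′, letters a–x): 1.0110/0.0833333 → 12 → m, 0.8519/0.0416667 → 20 → u; chars mu.

GJ43mu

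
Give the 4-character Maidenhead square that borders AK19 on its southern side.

AK18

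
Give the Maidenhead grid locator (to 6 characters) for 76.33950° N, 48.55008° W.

GQ56ri

Add 180° to longitude and 90° to latitude: 131.4499, 166.3395.
Field: 131.4499/20 → 6 → G, 166.3395/10 → 16 → Q; chars GQ.
Square: 11.4499/2 → 5, 6.3395/1 → 6; chars 56.
Subsquare: 1.4499/0.0833333 → 17 → r, 0.3395/0.0416667 → 8 → i; chars ri.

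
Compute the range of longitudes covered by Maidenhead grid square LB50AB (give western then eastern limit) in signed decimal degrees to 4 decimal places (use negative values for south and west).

50.0000, 50.0833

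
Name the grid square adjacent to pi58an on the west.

PI48xn

Longitude subsquare a = 0; −1 → -1, wraps to 23 = x, carry into square.
Longitude square 5; −1 → 4.
The latitude characters are unchanged.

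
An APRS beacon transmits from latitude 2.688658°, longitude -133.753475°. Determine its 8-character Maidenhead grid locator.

CJ32cq95

Offset from 180°W / 90°S: lon 46.24652°, lat 92.68866°.
Field: lon ⌊46.24652/20⌋ = 2 → C; lat ⌊92.68866/10⌋ = 9 → J.
Square: lon ⌊6.24652/2⌋ = 3; lat ⌊2.68866/1⌋ = 2.
Subsquare: lon ⌊0.24652/0.0833333⌋ = 2 → c; lat ⌊0.68866/0.0416667⌋ = 16 → q.
Extended square: lon ⌊0.07986/0.00833333⌋ = 9; lat ⌊0.02199/0.00416667⌋ = 5.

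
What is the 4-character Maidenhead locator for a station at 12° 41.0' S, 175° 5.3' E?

RH77

Shift to the Maidenhead origin (180°W, 90°S): lon 355.09, lat 77.32.
Field: lon ⌊355.09/20⌋ = 17 → R; lat ⌊77.32/10⌋ = 7 → H.
Square: lon ⌊15.09/2⌋ = 7; lat ⌊7.32/1⌋ = 7.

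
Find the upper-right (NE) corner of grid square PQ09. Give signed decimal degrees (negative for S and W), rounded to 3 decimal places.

Field P=15, Q=16: +15·20° lon, +16·10° lat → SW at lon 120°, lat 70°.
Square 0, 9: +0·2° lon, +9·1° lat → SW at lon 120°, lat 79°.
Cell spans 2° lon × 1° lat. NE corner is SW corner plus one full cell.
latitude 80.000, longitude 122.000.

80.000, 122.000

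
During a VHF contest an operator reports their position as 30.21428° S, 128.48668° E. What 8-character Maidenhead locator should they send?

PF49fs88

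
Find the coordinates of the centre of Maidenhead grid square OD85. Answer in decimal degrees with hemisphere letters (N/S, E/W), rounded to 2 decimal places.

54.50° S, 117.00° E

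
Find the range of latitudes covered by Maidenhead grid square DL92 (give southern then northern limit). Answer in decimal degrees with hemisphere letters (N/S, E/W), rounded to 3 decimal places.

22.000° N, 23.000° N

Field D=3, L=11: +3·20° lon, +11·10° lat → SW at lon -120°, lat 20°.
Square 9, 2: +9·2° lon, +2·1° lat → SW at lon -102°, lat 22°.
Cell spans 2° lon × 1° lat.
south 22.000° N, north 23.000° N.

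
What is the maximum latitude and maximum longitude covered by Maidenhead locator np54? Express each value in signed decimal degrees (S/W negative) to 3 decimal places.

65.000, 92.000

Field N=13, P=15: +13·20° lon, +15·10° lat → SW at lon 80°, lat 60°.
Square 5, 4: +5·2° lon, +4·1° lat → SW at lon 90°, lat 64°.
Cell spans 2° lon × 1° lat. NE corner is SW corner plus one full cell.
latitude 65.000, longitude 92.000.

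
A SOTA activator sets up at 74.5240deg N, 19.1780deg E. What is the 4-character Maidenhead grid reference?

Shift to the Maidenhead origin (180°W, 90°S): lon 199.18, lat 164.52.
Field: 199.18/20 → 9 → J, 164.52/10 → 16 → Q; chars JQ.
Square: 19.18/2 → 9, 4.52/1 → 4; chars 94.

JQ94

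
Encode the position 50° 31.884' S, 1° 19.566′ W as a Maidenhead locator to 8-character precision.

Add 180° to longitude and 90° to latitude: 178.67390, 39.46860.
Field (20°×10°, letters A–R): 178.67390/20 → 8 → I, 39.46860/10 → 3 → D; chars ID.
Square (2°×1°, digits 0–9): 18.67390/2 → 9, 9.46860/1 → 9; chars 99.
Subsquare (5′×2.5′, letters a–x): 0.67390/0.0833333 → 8 → i, 0.46860/0.0416667 → 11 → l; chars il.
Extended square (30″×15″, digits 0–9): 0.00723/0.00833333 → 0, 0.01027/0.00416667 → 2; chars 02.

ID99il02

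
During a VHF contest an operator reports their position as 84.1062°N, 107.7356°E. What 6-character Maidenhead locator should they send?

OR34uc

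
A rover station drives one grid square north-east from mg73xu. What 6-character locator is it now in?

MG83av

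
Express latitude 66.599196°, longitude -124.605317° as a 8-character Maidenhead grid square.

Shift to the Maidenhead origin (180°W, 90°S): lon 55.39468, lat 156.59920.
Field: 55.39468/20 → 2 → C, 156.59920/10 → 15 → P; chars CP.
Square: 15.39468/2 → 7, 6.59920/1 → 6; chars 76.
Subsquare: 1.39468/0.0833333 → 16 → q, 0.59920/0.0416667 → 14 → o; chars qo.
Extended square: 0.06135/0.00833333 → 7, 0.01586/0.00416667 → 3; chars 73.

CP76qo73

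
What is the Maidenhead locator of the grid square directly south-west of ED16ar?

ED06xq

Longitude subsquare a = 0; −1 → -1, wraps to 23 = x, carry into square.
Longitude square 1; −1 → 0.
Latitude subsquare r = 17; −1 → 16 = q.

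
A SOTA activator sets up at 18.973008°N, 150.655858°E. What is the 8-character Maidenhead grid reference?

QK58hx83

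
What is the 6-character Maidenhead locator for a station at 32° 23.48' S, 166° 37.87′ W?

AF67qo

Shift to the Maidenhead origin (180°W, 90°S): lon 13.3688, lat 57.6087.
Field: lon ⌊13.3688/20⌋ = 0 → A; lat ⌊57.6087/10⌋ = 5 → F.
Square: lon ⌊13.3688/2⌋ = 6; lat ⌊7.6087/1⌋ = 7.
Subsquare: lon ⌊1.3688/0.0833333⌋ = 16 → q; lat ⌊0.6087/0.0416667⌋ = 14 → o.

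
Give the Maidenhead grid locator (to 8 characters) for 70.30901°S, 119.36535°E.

Offset from 180°W / 90°S: lon 299.36535°, lat 19.69099°.
Field: 299.36535/20 → 14 → O, 19.69099/10 → 1 → B; chars OB.
Square: 19.36535/2 → 9, 9.69099/1 → 9; chars 99.
Subsquare: 1.36535/0.0833333 → 16 → q, 0.69099/0.0416667 → 16 → q; chars qq.
Extended square: 0.03202/0.00833333 → 3, 0.02432/0.00416667 → 5; chars 35.

OB99qq35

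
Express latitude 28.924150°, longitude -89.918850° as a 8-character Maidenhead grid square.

Shift to the Maidenhead origin (180°W, 90°S): lon 90.08115, lat 118.92415.
Field: 90.08115/20 → 4 → E, 118.92415/10 → 11 → L; chars EL.
Square: 10.08115/2 → 5, 8.92415/1 → 8; chars 58.
Subsquare: 0.08115/0.0833333 → 0 → a, 0.92415/0.0416667 → 22 → w; chars aw.
Extended square: 0.08115/0.00833333 → 9, 0.00748/0.00416667 → 1; chars 91.

EL58aw91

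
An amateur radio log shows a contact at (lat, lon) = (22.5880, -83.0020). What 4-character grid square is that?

EL82

Shift to the Maidenhead origin (180°W, 90°S): lon 97.00, lat 112.59.
Field: 97.00/20 → 4 → E, 112.59/10 → 11 → L; chars EL.
Square: 17.00/2 → 8, 2.59/1 → 2; chars 82.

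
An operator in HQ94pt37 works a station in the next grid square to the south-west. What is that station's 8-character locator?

Longitude extended square 3; −1 → 2.
Latitude extended square 7; −1 → 6.

HQ94pt26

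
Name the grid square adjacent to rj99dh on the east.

Longitude subsquare d = 3; +1 → 4 = e.
The latitude characters are unchanged.

RJ99eh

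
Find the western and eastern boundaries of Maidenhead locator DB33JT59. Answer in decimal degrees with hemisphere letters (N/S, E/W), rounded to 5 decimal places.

113.20833° W, 113.20000° W

Field D=3, B=1: +3·20° lon, +1·10° lat → SW at lon -120°, lat -80°.
Square 3, 3: +3·2° lon, +3·1° lat → SW at lon -114°, lat -77°.
Subsquare j=9, t=19: +9·0.0833333° lon, +19·0.0416667° lat → SW at lon -113.25°, lat -76.2083°.
Extended square 5, 9: +5·0.00833333° lon, +9·0.00416667° lat → SW at lon -113.208°, lat -76.1708°.
Cell spans 0.00833333° lon × 0.00416667° lat.
west 113.20833° W, east 113.20000° W.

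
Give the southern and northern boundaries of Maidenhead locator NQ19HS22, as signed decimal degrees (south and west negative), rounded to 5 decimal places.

Field N=13, Q=16: +13·20° lon, +16·10° lat → SW at lon 80°, lat 70°.
Square 1, 9: +1·2° lon, +9·1° lat → SW at lon 82°, lat 79°.
Subsquare h=7, s=18: +7·0.0833333° lon, +18·0.0416667° lat → SW at lon 82.5833°, lat 79.75°.
Extended square 2, 2: +2·0.00833333° lon, +2·0.00416667° lat → SW at lon 82.6°, lat 79.7583°.
Cell spans 0.00833333° lon × 0.00416667° lat.
south 79.75833, north 79.76250.

79.75833, 79.76250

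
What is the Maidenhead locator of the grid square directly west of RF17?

Longitude square 1; −1 → 0.
The latitude characters are unchanged.

RF07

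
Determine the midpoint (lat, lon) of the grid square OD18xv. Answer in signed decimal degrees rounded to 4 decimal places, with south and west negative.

Field O=14, D=3: +14·20° lon, +3·10° lat → SW at lon 100°, lat -60°.
Square 1, 8: +1·2° lon, +8·1° lat → SW at lon 102°, lat -52°.
Subsquare x=23, v=21: +23·0.0833333° lon, +21·0.0416667° lat → SW at lon 103.917°, lat -51.125°.
Cell spans 0.0833333° lon × 0.0416667° lat. Centre is SW corner plus half of each.
latitude -51.1042, longitude 103.9583.

-51.1042, 103.9583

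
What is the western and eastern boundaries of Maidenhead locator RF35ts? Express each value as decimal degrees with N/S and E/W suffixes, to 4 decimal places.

Field R=17, F=5: +17·20° lon, +5·10° lat → SW at lon 160°, lat -40°.
Square 3, 5: +3·2° lon, +5·1° lat → SW at lon 166°, lat -35°.
Subsquare t=19, s=18: +19·0.0833333° lon, +18·0.0416667° lat → SW at lon 167.583°, lat -34.25°.
Cell spans 0.0833333° lon × 0.0416667° lat.
west 167.5833° E, east 167.6667° E.

167.5833° E, 167.6667° E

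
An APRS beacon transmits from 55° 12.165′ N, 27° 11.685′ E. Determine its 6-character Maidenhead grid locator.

KO35oe

Add 180° to longitude and 90° to latitude: 207.1947, 145.2028.
Field: lon ⌊207.1947/20⌋ = 10 → K; lat ⌊145.2028/10⌋ = 14 → O.
Square: lon ⌊7.1947/2⌋ = 3; lat ⌊5.2028/1⌋ = 5.
Subsquare: lon ⌊1.1947/0.0833333⌋ = 14 → o; lat ⌊0.2028/0.0416667⌋ = 4 → e.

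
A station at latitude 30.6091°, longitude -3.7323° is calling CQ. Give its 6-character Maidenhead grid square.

IM80do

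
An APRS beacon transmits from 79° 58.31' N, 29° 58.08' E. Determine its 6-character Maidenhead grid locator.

KQ49xx

Offset from 180°W / 90°S: lon 209.9680°, lat 169.9718°.
Field (20°×10°, letters A–R): 209.9680/20 → 10 → K, 169.9718/10 → 16 → Q; chars KQ.
Square (2°×1°, digits 0–9): 9.9680/2 → 4, 9.9718/1 → 9; chars 49.
Subsquare (5′×2.5′, letters a–x): 1.9680/0.0833333 → 23 → x, 0.9718/0.0416667 → 23 → x; chars xx.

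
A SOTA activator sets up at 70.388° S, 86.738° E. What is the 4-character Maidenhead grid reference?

Shift to the Maidenhead origin (180°W, 90°S): lon 266.74, lat 19.61.
Field: 266.74/20 → 13 → N, 19.61/10 → 1 → B; chars NB.
Square: 6.74/2 → 3, 9.61/1 → 9; chars 39.

NB39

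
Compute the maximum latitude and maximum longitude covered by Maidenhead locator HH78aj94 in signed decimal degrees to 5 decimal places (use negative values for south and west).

Field H=7, H=7: +7·20° lon, +7·10° lat → SW at lon -40°, lat -20°.
Square 7, 8: +7·2° lon, +8·1° lat → SW at lon -26°, lat -12°.
Subsquare a=0, j=9: +0·0.0833333° lon, +9·0.0416667° lat → SW at lon -26°, lat -11.625°.
Extended square 9, 4: +9·0.00833333° lon, +4·0.00416667° lat → SW at lon -25.925°, lat -11.6083°.
Cell spans 0.00833333° lon × 0.00416667° lat. NE corner is SW corner plus one full cell.
latitude -11.60417, longitude -25.91667.

-11.60417, -25.91667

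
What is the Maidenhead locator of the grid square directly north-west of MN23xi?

Longitude subsquare x = 23; −1 → 22 = w.
Latitude subsquare i = 8; +1 → 9 = j.

MN23wj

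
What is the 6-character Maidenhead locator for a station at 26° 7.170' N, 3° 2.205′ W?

IL86lc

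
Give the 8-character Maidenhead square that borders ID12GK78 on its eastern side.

ID12gk88

Longitude extended square 7; +1 → 8.
The latitude characters are unchanged.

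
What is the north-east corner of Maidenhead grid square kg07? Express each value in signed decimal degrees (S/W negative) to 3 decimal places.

Field K=10, G=6: +10·20° lon, +6·10° lat → SW at lon 20°, lat -30°.
Square 0, 7: +0·2° lon, +7·1° lat → SW at lon 20°, lat -23°.
Cell spans 2° lon × 1° lat. NE corner is SW corner plus one full cell.
latitude -22.000, longitude 22.000.

-22.000, 22.000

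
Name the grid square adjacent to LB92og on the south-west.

Longitude subsquare o = 14; −1 → 13 = n.
Latitude subsquare g = 6; −1 → 5 = f.

LB92nf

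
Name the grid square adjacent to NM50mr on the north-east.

NM50ns

Longitude subsquare m = 12; +1 → 13 = n.
Latitude subsquare r = 17; +1 → 18 = s.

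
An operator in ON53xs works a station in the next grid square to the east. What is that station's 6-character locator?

ON63as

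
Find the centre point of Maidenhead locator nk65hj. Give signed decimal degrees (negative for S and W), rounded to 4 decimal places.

15.3958, 92.6250

Field N=13, K=10: +13·20° lon, +10·10° lat → SW at lon 80°, lat 10°.
Square 6, 5: +6·2° lon, +5·1° lat → SW at lon 92°, lat 15°.
Subsquare h=7, j=9: +7·0.0833333° lon, +9·0.0416667° lat → SW at lon 92.5833°, lat 15.375°.
Cell spans 0.0833333° lon × 0.0416667° lat. Centre is SW corner plus half of each.
latitude 15.3958, longitude 92.6250.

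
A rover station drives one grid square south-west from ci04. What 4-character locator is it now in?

Longitude square 0; −1 → -1, wraps to 9, carry into field.
Longitude field C = 2; −1 → 1 = B.
Latitude square 4; −1 → 3.

BI93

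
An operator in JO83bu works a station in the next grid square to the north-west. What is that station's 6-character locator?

JO83av

Longitude subsquare b = 1; −1 → 0 = a.
Latitude subsquare u = 20; +1 → 21 = v.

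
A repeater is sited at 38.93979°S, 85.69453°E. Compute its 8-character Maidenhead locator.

Shift to the Maidenhead origin (180°W, 90°S): lon 265.69453, lat 51.06021.
Field (20°×10°, letters A–R): 265.69453/20 → 13 → N, 51.06021/10 → 5 → F; chars NF.
Square (2°×1°, digits 0–9): 5.69453/2 → 2, 1.06021/1 → 1; chars 21.
Subsquare (5′×2.5′, letters a–x): 1.69453/0.0833333 → 20 → u, 0.06021/0.0416667 → 1 → b; chars ub.
Extended square (30″×15″, digits 0–9): 0.02786/0.00833333 → 3, 0.01854/0.00416667 → 4; chars 34.

NF21ub34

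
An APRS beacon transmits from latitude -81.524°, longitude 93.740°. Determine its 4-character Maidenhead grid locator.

Offset from 180°W / 90°S: lon 273.74°, lat 8.48°.
Field: lon ⌊273.74/20⌋ = 13 → N; lat ⌊8.48/10⌋ = 0 → A.
Square: lon ⌊13.74/2⌋ = 6; lat ⌊8.48/1⌋ = 8.

NA68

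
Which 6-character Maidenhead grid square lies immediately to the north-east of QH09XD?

Longitude subsquare x = 23; +1 → 24, wraps to 0 = a, carry into square.
Longitude square 0; +1 → 1.
Latitude subsquare d = 3; +1 → 4 = e.

QH19ae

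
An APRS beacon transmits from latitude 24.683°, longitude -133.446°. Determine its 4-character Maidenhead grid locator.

CL34

Add 180° to longitude and 90° to latitude: 46.55, 114.68.
Field: 46.55/20 → 2 → C, 114.68/10 → 11 → L; chars CL.
Square: 6.55/2 → 3, 4.68/1 → 4; chars 34.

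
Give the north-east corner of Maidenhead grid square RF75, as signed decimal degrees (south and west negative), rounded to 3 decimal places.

Field R=17, F=5: +17·20° lon, +5·10° lat → SW at lon 160°, lat -40°.
Square 7, 5: +7·2° lon, +5·1° lat → SW at lon 174°, lat -35°.
Cell spans 2° lon × 1° lat. NE corner is SW corner plus one full cell.
latitude -34.000, longitude 176.000.

-34.000, 176.000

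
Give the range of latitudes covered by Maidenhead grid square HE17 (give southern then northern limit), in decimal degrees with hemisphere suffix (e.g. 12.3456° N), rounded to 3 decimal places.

Field H=7, E=4: +7·20° lon, +4·10° lat → SW at lon -40°, lat -50°.
Square 1, 7: +1·2° lon, +7·1° lat → SW at lon -38°, lat -43°.
Cell spans 2° lon × 1° lat.
south 43.000° S, north 42.000° S.

43.000° S, 42.000° S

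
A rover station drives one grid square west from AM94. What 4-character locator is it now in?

AM84

Longitude square 9; −1 → 8.
The latitude characters are unchanged.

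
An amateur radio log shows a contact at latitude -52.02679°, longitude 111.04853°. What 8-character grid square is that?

OD57mx53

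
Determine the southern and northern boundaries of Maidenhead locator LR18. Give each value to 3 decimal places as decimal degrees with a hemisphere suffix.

88.000° N, 89.000° N

Field L=11, R=17: +11·20° lon, +17·10° lat → SW at lon 40°, lat 80°.
Square 1, 8: +1·2° lon, +8·1° lat → SW at lon 42°, lat 88°.
Cell spans 2° lon × 1° lat.
south 88.000° N, north 89.000° N.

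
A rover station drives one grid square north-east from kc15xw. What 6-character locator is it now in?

KC25ax

Longitude subsquare x = 23; +1 → 24, wraps to 0 = a, carry into square.
Longitude square 1; +1 → 2.
Latitude subsquare w = 22; +1 → 23 = x.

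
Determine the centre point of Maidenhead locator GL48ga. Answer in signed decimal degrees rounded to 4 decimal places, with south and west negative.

28.0208, -51.4583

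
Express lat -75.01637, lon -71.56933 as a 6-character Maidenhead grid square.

FB44fx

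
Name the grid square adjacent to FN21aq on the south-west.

FN11xp

Longitude subsquare a = 0; −1 → -1, wraps to 23 = x, carry into square.
Longitude square 2; −1 → 1.
Latitude subsquare q = 16; −1 → 15 = p.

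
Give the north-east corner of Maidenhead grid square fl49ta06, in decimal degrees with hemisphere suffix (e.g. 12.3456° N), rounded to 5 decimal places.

29.02917° N, 70.40833° W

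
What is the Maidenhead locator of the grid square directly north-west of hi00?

GI91

Longitude square 0; −1 → -1, wraps to 9, carry into field.
Longitude field H = 7; −1 → 6 = G.
Latitude square 0; +1 → 1.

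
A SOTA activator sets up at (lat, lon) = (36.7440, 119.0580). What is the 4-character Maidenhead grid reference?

OM96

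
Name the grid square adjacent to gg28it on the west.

Longitude subsquare i = 8; −1 → 7 = h.
The latitude characters are unchanged.

GG28ht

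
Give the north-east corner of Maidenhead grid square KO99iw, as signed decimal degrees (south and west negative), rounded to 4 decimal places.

59.9583, 38.7500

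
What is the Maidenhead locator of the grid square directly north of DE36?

Latitude square 6; +1 → 7.
The longitude characters are unchanged.

DE37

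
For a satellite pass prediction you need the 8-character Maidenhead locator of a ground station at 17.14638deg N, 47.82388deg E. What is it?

Shift to the Maidenhead origin (180°W, 90°S): lon 227.82388, lat 107.14638.
Field: 227.82388/20 → 11 → L, 107.14638/10 → 10 → K; chars LK.
Square: 7.82388/2 → 3, 7.14638/1 → 7; chars 37.
Subsquare: 1.82388/0.0833333 → 21 → v, 0.14638/0.0416667 → 3 → d; chars vd.
Extended square: 0.07388/0.00833333 → 8, 0.02138/0.00416667 → 5; chars 85.

LK37vd85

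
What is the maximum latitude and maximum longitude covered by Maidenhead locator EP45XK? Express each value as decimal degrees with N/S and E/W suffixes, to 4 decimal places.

Field E=4, P=15: +4·20° lon, +15·10° lat → SW at lon -100°, lat 60°.
Square 4, 5: +4·2° lon, +5·1° lat → SW at lon -92°, lat 65°.
Subsquare x=23, k=10: +23·0.0833333° lon, +10·0.0416667° lat → SW at lon -90.0833°, lat 65.4167°.
Cell spans 0.0833333° lon × 0.0416667° lat. NE corner is SW corner plus one full cell.
latitude 65.4583° N, longitude 90.0000° W.

65.4583° N, 90.0000° W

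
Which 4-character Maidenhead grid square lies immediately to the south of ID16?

Latitude square 6; −1 → 5.
The longitude characters are unchanged.

ID15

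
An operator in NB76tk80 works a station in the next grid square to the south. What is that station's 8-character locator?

Latitude extended square 0; −1 → -1, wraps to 9, carry into subsquare.
Latitude subsquare k = 10; −1 → 9 = j.
The longitude characters are unchanged.

NB76tj89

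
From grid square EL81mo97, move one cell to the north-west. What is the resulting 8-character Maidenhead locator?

EL81mo88

Longitude extended square 9; −1 → 8.
Latitude extended square 7; +1 → 8.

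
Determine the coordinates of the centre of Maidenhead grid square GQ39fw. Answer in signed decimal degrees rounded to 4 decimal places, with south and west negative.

79.9375, -53.5417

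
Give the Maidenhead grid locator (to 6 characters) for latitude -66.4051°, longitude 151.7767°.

QC53vo

Add 180° to longitude and 90° to latitude: 331.7767, 23.5949.
Field: lon ⌊331.7767/20⌋ = 16 → Q; lat ⌊23.5949/10⌋ = 2 → C.
Square: lon ⌊11.7767/2⌋ = 5; lat ⌊3.5949/1⌋ = 3.
Subsquare: lon ⌊1.7767/0.0833333⌋ = 21 → v; lat ⌊0.5949/0.0416667⌋ = 14 → o.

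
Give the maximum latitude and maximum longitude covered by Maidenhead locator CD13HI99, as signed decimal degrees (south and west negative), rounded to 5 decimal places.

Field C=2, D=3: +2·20° lon, +3·10° lat → SW at lon -140°, lat -60°.
Square 1, 3: +1·2° lon, +3·1° lat → SW at lon -138°, lat -57°.
Subsquare h=7, i=8: +7·0.0833333° lon, +8·0.0416667° lat → SW at lon -137.417°, lat -56.6667°.
Extended square 9, 9: +9·0.00833333° lon, +9·0.00416667° lat → SW at lon -137.342°, lat -56.6292°.
Cell spans 0.00833333° lon × 0.00416667° lat. NE corner is SW corner plus one full cell.
latitude -56.62500, longitude -137.33333.

-56.62500, -137.33333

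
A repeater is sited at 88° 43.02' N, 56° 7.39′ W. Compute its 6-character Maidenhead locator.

Shift to the Maidenhead origin (180°W, 90°S): lon 123.8768, lat 178.7170.
Field: 123.8768/20 → 6 → G, 178.7170/10 → 17 → R; chars GR.
Square: 3.8768/2 → 1, 8.7170/1 → 8; chars 18.
Subsquare: 1.8768/0.0833333 → 22 → w, 0.7170/0.0416667 → 17 → r; chars wr.

GR18wr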